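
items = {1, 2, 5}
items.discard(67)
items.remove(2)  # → {1, 5}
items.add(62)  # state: {1, 5, 62}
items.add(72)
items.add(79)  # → {1, 5, 62, 72, 79}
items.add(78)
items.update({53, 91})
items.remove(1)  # {5, 53, 62, 72, 78, 79, 91}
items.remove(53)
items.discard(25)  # {5, 62, 72, 78, 79, 91}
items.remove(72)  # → {5, 62, 78, 79, 91}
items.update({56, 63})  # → {5, 56, 62, 63, 78, 79, 91}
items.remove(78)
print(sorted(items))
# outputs [5, 56, 62, 63, 79, 91]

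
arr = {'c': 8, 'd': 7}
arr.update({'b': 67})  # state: {'c': 8, 'd': 7, 'b': 67}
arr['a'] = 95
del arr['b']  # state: {'c': 8, 'd': 7, 'a': 95}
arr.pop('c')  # 8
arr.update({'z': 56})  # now {'d': 7, 'a': 95, 'z': 56}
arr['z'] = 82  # {'d': 7, 'a': 95, 'z': 82}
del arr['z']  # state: {'d': 7, 'a': 95}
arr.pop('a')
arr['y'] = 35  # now {'d': 7, 'y': 35}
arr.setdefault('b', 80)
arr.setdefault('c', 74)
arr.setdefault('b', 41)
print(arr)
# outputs {'d': 7, 'y': 35, 'b': 80, 'c': 74}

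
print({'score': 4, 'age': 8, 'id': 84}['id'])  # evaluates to 84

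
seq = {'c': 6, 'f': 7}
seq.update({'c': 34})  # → {'c': 34, 'f': 7}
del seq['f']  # {'c': 34}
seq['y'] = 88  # {'c': 34, 'y': 88}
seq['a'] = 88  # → {'c': 34, 'y': 88, 'a': 88}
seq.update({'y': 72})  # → {'c': 34, 'y': 72, 'a': 88}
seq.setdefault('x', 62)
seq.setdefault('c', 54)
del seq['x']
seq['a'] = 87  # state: {'c': 34, 'y': 72, 'a': 87}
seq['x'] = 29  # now {'c': 34, 'y': 72, 'a': 87, 'x': 29}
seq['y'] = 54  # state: {'c': 34, 'y': 54, 'a': 87, 'x': 29}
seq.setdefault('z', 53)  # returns 53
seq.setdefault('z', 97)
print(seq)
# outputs {'c': 34, 'y': 54, 'a': 87, 'x': 29, 'z': 53}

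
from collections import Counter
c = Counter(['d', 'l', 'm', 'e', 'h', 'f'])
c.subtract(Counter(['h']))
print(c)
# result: Counter({'d': 1, 'l': 1, 'm': 1, 'e': 1, 'f': 1, 'h': 0})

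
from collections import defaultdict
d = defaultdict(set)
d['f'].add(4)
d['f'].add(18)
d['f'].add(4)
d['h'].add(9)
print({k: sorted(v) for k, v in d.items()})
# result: {'f': [4, 18], 'h': [9]}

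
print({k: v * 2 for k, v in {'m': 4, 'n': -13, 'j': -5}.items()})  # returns {'m': 8, 'n': -26, 'j': -10}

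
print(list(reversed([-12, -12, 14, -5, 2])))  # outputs [2, -5, 14, -12, -12]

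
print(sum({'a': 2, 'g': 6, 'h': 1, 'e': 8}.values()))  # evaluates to 17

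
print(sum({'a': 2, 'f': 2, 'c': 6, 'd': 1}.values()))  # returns 11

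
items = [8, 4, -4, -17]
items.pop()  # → -17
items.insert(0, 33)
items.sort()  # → [-4, 4, 8, 33]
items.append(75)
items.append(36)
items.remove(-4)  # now [4, 8, 33, 75, 36]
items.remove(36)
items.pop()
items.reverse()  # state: [33, 8, 4]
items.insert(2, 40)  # [33, 8, 40, 4]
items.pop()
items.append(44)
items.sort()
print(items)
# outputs [8, 33, 40, 44]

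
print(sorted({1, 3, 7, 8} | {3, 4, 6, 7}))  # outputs [1, 3, 4, 6, 7, 8]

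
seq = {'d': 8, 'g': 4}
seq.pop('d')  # 8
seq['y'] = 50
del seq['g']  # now {'y': 50}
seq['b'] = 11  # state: {'y': 50, 'b': 11}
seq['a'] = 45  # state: {'y': 50, 'b': 11, 'a': 45}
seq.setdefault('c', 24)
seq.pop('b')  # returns 11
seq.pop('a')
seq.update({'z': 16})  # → {'y': 50, 'c': 24, 'z': 16}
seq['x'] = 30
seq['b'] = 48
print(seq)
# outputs {'y': 50, 'c': 24, 'z': 16, 'x': 30, 'b': 48}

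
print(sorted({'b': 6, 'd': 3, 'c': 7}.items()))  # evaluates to [('b', 6), ('c', 7), ('d', 3)]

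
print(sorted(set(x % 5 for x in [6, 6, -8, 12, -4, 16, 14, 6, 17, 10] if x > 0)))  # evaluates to [0, 1, 2, 4]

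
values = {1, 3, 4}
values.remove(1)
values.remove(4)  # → {3}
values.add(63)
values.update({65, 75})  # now {3, 63, 65, 75}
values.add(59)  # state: {3, 59, 63, 65, 75}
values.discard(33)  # {3, 59, 63, 65, 75}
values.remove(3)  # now {59, 63, 65, 75}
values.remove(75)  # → {59, 63, 65}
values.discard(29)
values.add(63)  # {59, 63, 65}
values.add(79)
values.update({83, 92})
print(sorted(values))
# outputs [59, 63, 65, 79, 83, 92]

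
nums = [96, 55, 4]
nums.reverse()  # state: [4, 55, 96]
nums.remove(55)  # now [4, 96]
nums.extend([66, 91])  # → [4, 96, 66, 91]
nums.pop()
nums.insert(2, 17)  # [4, 96, 17, 66]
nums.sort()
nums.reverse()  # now [96, 66, 17, 4]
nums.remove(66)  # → [96, 17, 4]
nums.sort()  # [4, 17, 96]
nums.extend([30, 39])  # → [4, 17, 96, 30, 39]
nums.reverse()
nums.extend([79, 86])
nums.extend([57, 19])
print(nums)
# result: [39, 30, 96, 17, 4, 79, 86, 57, 19]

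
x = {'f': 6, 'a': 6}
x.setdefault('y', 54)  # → 54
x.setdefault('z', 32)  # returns 32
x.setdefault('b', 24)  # 24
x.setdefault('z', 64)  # 32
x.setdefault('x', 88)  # 88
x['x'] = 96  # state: {'f': 6, 'a': 6, 'y': 54, 'z': 32, 'b': 24, 'x': 96}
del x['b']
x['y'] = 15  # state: {'f': 6, 'a': 6, 'y': 15, 'z': 32, 'x': 96}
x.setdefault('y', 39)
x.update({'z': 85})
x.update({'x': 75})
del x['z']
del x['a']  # {'f': 6, 'y': 15, 'x': 75}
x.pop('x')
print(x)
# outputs {'f': 6, 'y': 15}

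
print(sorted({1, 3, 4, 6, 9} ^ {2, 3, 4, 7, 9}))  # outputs [1, 2, 6, 7]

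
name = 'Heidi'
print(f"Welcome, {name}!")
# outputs Welcome, Heidi!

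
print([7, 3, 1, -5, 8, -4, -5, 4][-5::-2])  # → [-5, 3]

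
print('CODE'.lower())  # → code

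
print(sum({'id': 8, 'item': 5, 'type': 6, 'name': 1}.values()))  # 20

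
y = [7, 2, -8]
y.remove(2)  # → [7, -8]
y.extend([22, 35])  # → [7, -8, 22, 35]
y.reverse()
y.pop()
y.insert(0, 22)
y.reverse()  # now [-8, 22, 35, 22]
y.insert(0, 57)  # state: [57, -8, 22, 35, 22]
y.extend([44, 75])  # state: [57, -8, 22, 35, 22, 44, 75]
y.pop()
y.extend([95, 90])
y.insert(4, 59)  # [57, -8, 22, 35, 59, 22, 44, 95, 90]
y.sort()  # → [-8, 22, 22, 35, 44, 57, 59, 90, 95]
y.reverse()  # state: [95, 90, 59, 57, 44, 35, 22, 22, -8]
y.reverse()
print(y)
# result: [-8, 22, 22, 35, 44, 57, 59, 90, 95]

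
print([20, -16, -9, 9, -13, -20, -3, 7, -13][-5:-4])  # [-13]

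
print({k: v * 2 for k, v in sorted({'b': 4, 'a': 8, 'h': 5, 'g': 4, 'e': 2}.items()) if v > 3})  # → {'a': 16, 'b': 8, 'g': 8, 'h': 10}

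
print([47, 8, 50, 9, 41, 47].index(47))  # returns 0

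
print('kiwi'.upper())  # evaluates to KIWI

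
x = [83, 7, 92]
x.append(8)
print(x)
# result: [83, 7, 92, 8]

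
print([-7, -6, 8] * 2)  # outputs [-7, -6, 8, -7, -6, 8]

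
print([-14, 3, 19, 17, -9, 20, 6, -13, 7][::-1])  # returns [7, -13, 6, 20, -9, 17, 19, 3, -14]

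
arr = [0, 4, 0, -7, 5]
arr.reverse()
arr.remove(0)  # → [5, -7, 4, 0]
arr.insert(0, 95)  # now [95, 5, -7, 4, 0]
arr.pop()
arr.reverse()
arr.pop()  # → 95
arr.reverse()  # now [5, -7, 4]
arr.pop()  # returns 4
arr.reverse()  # [-7, 5]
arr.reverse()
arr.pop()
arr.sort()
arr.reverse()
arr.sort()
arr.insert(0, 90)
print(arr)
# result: [90, 5]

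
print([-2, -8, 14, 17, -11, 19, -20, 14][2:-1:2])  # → [14, -11, -20]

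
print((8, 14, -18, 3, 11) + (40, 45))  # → (8, 14, -18, 3, 11, 40, 45)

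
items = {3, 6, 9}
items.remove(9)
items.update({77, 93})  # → {3, 6, 77, 93}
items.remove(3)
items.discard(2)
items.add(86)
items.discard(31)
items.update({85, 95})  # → {6, 77, 85, 86, 93, 95}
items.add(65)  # {6, 65, 77, 85, 86, 93, 95}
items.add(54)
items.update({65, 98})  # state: {6, 54, 65, 77, 85, 86, 93, 95, 98}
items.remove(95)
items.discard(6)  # {54, 65, 77, 85, 86, 93, 98}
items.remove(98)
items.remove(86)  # {54, 65, 77, 85, 93}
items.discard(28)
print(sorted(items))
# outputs [54, 65, 77, 85, 93]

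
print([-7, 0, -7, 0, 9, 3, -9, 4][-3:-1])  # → [3, -9]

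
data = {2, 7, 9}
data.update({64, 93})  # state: {2, 7, 9, 64, 93}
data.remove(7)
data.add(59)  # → {2, 9, 59, 64, 93}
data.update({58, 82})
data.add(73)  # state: {2, 9, 58, 59, 64, 73, 82, 93}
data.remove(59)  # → {2, 9, 58, 64, 73, 82, 93}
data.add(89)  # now {2, 9, 58, 64, 73, 82, 89, 93}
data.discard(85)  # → {2, 9, 58, 64, 73, 82, 89, 93}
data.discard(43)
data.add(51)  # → {2, 9, 51, 58, 64, 73, 82, 89, 93}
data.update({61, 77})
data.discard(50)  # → {2, 9, 51, 58, 61, 64, 73, 77, 82, 89, 93}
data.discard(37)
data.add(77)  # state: {2, 9, 51, 58, 61, 64, 73, 77, 82, 89, 93}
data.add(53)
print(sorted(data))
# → [2, 9, 51, 53, 58, 61, 64, 73, 77, 82, 89, 93]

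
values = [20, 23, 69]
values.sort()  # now [20, 23, 69]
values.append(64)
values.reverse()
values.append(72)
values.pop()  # 72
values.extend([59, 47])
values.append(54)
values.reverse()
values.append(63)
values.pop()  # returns 63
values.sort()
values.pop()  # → 69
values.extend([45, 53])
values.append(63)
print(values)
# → [20, 23, 47, 54, 59, 64, 45, 53, 63]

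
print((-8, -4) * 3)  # (-8, -4, -8, -4, -8, -4)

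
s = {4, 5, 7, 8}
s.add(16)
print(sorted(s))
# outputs [4, 5, 7, 8, 16]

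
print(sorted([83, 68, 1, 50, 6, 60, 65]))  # [1, 6, 50, 60, 65, 68, 83]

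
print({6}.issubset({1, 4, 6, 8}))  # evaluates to True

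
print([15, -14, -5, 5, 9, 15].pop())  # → 15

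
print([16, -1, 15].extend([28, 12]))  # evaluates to None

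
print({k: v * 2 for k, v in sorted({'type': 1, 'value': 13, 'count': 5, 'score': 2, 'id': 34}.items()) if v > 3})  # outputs {'count': 10, 'id': 68, 'value': 26}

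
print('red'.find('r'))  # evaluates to 0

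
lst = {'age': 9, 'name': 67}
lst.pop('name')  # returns 67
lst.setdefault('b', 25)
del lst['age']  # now {'b': 25}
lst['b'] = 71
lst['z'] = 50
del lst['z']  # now {'b': 71}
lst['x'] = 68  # {'b': 71, 'x': 68}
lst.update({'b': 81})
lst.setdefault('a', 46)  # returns 46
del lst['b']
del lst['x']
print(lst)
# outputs {'a': 46}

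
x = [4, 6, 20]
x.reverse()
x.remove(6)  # [20, 4]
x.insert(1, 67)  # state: [20, 67, 4]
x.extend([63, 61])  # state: [20, 67, 4, 63, 61]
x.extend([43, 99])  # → [20, 67, 4, 63, 61, 43, 99]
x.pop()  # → 99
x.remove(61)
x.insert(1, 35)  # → [20, 35, 67, 4, 63, 43]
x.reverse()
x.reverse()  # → [20, 35, 67, 4, 63, 43]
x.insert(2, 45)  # [20, 35, 45, 67, 4, 63, 43]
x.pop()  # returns 43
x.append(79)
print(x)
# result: [20, 35, 45, 67, 4, 63, 79]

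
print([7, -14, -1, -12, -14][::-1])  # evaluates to [-14, -12, -1, -14, 7]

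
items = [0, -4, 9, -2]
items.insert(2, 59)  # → [0, -4, 59, 9, -2]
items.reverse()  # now [-2, 9, 59, -4, 0]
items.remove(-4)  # [-2, 9, 59, 0]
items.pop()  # 0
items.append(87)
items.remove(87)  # [-2, 9, 59]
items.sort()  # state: [-2, 9, 59]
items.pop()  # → 59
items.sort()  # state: [-2, 9]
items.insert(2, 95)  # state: [-2, 9, 95]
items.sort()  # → [-2, 9, 95]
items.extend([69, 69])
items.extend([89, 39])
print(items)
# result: [-2, 9, 95, 69, 69, 89, 39]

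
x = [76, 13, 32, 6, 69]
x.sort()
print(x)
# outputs [6, 13, 32, 69, 76]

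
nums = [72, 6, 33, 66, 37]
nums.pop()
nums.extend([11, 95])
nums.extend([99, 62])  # [72, 6, 33, 66, 11, 95, 99, 62]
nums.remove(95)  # [72, 6, 33, 66, 11, 99, 62]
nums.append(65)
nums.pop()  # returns 65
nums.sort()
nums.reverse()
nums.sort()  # [6, 11, 33, 62, 66, 72, 99]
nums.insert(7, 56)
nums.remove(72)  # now [6, 11, 33, 62, 66, 99, 56]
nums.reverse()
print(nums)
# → [56, 99, 66, 62, 33, 11, 6]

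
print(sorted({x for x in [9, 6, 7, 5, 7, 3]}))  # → [3, 5, 6, 7, 9]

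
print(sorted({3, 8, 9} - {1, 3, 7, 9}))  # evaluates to [8]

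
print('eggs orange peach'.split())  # ['eggs', 'orange', 'peach']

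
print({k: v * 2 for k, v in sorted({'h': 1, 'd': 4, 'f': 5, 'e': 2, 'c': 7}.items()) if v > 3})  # {'c': 14, 'd': 8, 'f': 10}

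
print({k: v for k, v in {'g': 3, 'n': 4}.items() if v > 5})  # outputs {}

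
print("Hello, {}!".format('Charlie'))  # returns Hello, Charlie!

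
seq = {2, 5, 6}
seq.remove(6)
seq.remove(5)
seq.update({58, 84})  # {2, 58, 84}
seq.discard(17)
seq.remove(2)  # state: {58, 84}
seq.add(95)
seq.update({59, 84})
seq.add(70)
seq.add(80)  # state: {58, 59, 70, 80, 84, 95}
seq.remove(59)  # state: {58, 70, 80, 84, 95}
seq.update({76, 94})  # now {58, 70, 76, 80, 84, 94, 95}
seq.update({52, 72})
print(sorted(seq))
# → [52, 58, 70, 72, 76, 80, 84, 94, 95]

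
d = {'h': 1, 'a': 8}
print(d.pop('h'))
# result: 1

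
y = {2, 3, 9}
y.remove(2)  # {3, 9}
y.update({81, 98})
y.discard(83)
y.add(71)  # {3, 9, 71, 81, 98}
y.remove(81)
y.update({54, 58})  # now {3, 9, 54, 58, 71, 98}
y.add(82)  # {3, 9, 54, 58, 71, 82, 98}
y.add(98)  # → {3, 9, 54, 58, 71, 82, 98}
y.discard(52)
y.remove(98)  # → {3, 9, 54, 58, 71, 82}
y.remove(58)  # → {3, 9, 54, 71, 82}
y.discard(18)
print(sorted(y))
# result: [3, 9, 54, 71, 82]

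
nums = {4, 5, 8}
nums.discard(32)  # {4, 5, 8}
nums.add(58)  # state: {4, 5, 8, 58}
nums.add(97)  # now {4, 5, 8, 58, 97}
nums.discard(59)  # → {4, 5, 8, 58, 97}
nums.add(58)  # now {4, 5, 8, 58, 97}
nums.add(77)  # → {4, 5, 8, 58, 77, 97}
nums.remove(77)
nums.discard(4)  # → {5, 8, 58, 97}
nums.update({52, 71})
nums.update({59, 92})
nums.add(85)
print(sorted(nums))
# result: [5, 8, 52, 58, 59, 71, 85, 92, 97]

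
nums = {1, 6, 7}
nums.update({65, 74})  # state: {1, 6, 7, 65, 74}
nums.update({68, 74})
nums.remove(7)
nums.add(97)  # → {1, 6, 65, 68, 74, 97}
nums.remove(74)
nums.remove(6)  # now {1, 65, 68, 97}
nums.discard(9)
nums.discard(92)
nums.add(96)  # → {1, 65, 68, 96, 97}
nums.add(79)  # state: {1, 65, 68, 79, 96, 97}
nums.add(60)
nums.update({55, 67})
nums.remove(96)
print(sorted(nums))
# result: [1, 55, 60, 65, 67, 68, 79, 97]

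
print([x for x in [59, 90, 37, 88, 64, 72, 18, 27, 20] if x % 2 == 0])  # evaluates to [90, 88, 64, 72, 18, 20]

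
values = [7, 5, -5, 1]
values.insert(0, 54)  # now [54, 7, 5, -5, 1]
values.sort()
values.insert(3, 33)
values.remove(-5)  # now [1, 5, 33, 7, 54]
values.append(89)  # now [1, 5, 33, 7, 54, 89]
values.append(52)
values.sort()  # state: [1, 5, 7, 33, 52, 54, 89]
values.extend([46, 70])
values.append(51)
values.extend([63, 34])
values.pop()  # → 34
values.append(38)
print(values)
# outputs [1, 5, 7, 33, 52, 54, 89, 46, 70, 51, 63, 38]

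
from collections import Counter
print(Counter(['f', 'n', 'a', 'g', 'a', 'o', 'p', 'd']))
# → Counter({'a': 2, 'f': 1, 'n': 1, 'g': 1, 'o': 1, 'p': 1, 'd': 1})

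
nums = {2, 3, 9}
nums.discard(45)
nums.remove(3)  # {2, 9}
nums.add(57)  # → {2, 9, 57}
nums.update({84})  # {2, 9, 57, 84}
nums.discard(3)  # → {2, 9, 57, 84}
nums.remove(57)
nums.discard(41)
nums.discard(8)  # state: {2, 9, 84}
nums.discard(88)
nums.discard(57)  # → {2, 9, 84}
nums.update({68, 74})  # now {2, 9, 68, 74, 84}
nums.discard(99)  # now {2, 9, 68, 74, 84}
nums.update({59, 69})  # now {2, 9, 59, 68, 69, 74, 84}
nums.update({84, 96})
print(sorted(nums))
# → [2, 9, 59, 68, 69, 74, 84, 96]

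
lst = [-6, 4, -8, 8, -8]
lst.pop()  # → -8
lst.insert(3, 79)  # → [-6, 4, -8, 79, 8]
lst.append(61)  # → [-6, 4, -8, 79, 8, 61]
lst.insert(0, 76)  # [76, -6, 4, -8, 79, 8, 61]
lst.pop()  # 61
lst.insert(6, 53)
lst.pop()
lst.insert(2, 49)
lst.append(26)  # [76, -6, 49, 4, -8, 79, 8, 26]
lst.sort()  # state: [-8, -6, 4, 8, 26, 49, 76, 79]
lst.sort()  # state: [-8, -6, 4, 8, 26, 49, 76, 79]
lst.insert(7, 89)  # [-8, -6, 4, 8, 26, 49, 76, 89, 79]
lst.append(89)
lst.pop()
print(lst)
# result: [-8, -6, 4, 8, 26, 49, 76, 89, 79]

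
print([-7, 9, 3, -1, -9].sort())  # None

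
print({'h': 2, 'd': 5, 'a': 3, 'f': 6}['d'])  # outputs 5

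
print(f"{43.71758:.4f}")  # 43.7176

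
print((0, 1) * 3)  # (0, 1, 0, 1, 0, 1)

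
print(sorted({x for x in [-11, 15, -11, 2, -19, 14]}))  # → [-19, -11, 2, 14, 15]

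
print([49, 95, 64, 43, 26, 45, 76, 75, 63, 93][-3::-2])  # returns [75, 45, 43, 95]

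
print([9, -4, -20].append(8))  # None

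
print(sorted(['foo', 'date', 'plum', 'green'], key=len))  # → ['foo', 'date', 'plum', 'green']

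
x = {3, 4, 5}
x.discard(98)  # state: {3, 4, 5}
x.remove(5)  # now {3, 4}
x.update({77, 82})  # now {3, 4, 77, 82}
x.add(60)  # {3, 4, 60, 77, 82}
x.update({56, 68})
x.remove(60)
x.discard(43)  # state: {3, 4, 56, 68, 77, 82}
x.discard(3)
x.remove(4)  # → {56, 68, 77, 82}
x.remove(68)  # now {56, 77, 82}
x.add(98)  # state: {56, 77, 82, 98}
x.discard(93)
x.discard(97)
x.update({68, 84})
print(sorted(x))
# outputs [56, 68, 77, 82, 84, 98]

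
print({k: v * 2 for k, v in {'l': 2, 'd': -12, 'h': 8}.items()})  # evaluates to {'l': 4, 'd': -24, 'h': 16}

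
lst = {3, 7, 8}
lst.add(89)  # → {3, 7, 8, 89}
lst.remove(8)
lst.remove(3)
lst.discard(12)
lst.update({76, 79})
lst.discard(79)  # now {7, 76, 89}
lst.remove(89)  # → {7, 76}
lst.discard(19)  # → {7, 76}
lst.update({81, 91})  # {7, 76, 81, 91}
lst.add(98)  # {7, 76, 81, 91, 98}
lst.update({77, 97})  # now {7, 76, 77, 81, 91, 97, 98}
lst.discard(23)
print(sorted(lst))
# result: [7, 76, 77, 81, 91, 97, 98]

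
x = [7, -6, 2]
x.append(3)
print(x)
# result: [7, -6, 2, 3]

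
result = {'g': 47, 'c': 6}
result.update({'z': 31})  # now {'g': 47, 'c': 6, 'z': 31}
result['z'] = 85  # {'g': 47, 'c': 6, 'z': 85}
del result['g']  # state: {'c': 6, 'z': 85}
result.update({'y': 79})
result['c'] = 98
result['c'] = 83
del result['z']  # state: {'c': 83, 'y': 79}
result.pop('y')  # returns 79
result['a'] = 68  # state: {'c': 83, 'a': 68}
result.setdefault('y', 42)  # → 42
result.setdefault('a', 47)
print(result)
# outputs {'c': 83, 'a': 68, 'y': 42}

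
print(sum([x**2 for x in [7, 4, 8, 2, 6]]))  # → 169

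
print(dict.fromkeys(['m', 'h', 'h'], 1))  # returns {'m': 1, 'h': 1}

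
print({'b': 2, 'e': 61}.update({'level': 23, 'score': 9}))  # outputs None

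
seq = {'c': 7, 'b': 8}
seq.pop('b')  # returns 8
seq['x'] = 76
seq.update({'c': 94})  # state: {'c': 94, 'x': 76}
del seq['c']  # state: {'x': 76}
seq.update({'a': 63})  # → {'x': 76, 'a': 63}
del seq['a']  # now {'x': 76}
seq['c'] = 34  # {'x': 76, 'c': 34}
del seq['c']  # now {'x': 76}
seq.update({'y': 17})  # {'x': 76, 'y': 17}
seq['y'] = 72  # {'x': 76, 'y': 72}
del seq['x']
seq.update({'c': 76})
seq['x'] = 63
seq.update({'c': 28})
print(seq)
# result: {'y': 72, 'c': 28, 'x': 63}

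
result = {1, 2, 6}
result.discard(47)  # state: {1, 2, 6}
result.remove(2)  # {1, 6}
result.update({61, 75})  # {1, 6, 61, 75}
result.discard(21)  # {1, 6, 61, 75}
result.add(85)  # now {1, 6, 61, 75, 85}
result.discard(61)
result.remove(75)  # {1, 6, 85}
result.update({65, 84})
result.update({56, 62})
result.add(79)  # {1, 6, 56, 62, 65, 79, 84, 85}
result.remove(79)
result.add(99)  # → {1, 6, 56, 62, 65, 84, 85, 99}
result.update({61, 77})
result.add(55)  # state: {1, 6, 55, 56, 61, 62, 65, 77, 84, 85, 99}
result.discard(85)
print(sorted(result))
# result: [1, 6, 55, 56, 61, 62, 65, 77, 84, 99]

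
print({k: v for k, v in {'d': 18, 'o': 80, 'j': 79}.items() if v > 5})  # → {'d': 18, 'o': 80, 'j': 79}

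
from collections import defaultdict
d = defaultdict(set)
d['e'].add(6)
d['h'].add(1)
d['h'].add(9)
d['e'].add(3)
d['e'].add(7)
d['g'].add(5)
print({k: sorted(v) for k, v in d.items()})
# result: {'e': [3, 6, 7], 'h': [1, 9], 'g': [5]}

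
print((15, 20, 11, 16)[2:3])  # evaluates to (11,)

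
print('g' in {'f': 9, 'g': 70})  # True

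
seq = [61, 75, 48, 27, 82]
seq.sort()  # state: [27, 48, 61, 75, 82]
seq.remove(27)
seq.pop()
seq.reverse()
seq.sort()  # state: [48, 61, 75]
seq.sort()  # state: [48, 61, 75]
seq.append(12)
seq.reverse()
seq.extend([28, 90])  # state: [12, 75, 61, 48, 28, 90]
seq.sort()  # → [12, 28, 48, 61, 75, 90]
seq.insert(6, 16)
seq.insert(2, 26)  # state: [12, 28, 26, 48, 61, 75, 90, 16]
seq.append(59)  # [12, 28, 26, 48, 61, 75, 90, 16, 59]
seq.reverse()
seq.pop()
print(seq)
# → [59, 16, 90, 75, 61, 48, 26, 28]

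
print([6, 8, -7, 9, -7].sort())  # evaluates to None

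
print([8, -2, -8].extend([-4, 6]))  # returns None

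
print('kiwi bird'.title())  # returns Kiwi Bird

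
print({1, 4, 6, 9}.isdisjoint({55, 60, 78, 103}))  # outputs True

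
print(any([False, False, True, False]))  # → True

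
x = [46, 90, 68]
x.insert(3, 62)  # [46, 90, 68, 62]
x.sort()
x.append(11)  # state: [46, 62, 68, 90, 11]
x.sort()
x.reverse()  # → [90, 68, 62, 46, 11]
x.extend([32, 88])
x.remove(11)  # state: [90, 68, 62, 46, 32, 88]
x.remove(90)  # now [68, 62, 46, 32, 88]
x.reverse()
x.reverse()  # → [68, 62, 46, 32, 88]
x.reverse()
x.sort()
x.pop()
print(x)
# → [32, 46, 62, 68]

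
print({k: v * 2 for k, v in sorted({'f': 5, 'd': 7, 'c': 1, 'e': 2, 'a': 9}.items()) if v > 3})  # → {'a': 18, 'd': 14, 'f': 10}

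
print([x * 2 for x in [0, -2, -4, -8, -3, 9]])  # [0, -4, -8, -16, -6, 18]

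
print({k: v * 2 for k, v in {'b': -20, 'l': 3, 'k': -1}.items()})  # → {'b': -40, 'l': 6, 'k': -2}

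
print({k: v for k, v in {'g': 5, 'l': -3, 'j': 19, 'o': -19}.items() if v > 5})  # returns {'j': 19}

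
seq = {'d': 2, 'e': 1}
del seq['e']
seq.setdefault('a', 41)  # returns 41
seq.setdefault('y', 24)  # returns 24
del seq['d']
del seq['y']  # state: {'a': 41}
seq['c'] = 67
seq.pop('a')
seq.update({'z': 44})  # {'c': 67, 'z': 44}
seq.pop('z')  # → 44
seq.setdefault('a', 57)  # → 57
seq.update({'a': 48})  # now {'c': 67, 'a': 48}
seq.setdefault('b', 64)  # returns 64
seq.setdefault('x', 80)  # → 80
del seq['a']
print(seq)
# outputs {'c': 67, 'b': 64, 'x': 80}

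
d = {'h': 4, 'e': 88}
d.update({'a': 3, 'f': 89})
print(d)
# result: {'h': 4, 'e': 88, 'a': 3, 'f': 89}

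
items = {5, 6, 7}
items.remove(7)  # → {5, 6}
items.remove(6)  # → {5}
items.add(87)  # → {5, 87}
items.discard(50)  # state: {5, 87}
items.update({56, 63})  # {5, 56, 63, 87}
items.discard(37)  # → {5, 56, 63, 87}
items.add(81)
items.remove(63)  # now {5, 56, 81, 87}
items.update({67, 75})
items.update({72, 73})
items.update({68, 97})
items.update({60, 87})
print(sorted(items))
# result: [5, 56, 60, 67, 68, 72, 73, 75, 81, 87, 97]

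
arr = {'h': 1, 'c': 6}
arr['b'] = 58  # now {'h': 1, 'c': 6, 'b': 58}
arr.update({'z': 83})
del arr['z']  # {'h': 1, 'c': 6, 'b': 58}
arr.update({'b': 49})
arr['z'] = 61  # {'h': 1, 'c': 6, 'b': 49, 'z': 61}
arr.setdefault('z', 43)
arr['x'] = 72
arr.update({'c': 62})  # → {'h': 1, 'c': 62, 'b': 49, 'z': 61, 'x': 72}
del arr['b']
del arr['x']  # {'h': 1, 'c': 62, 'z': 61}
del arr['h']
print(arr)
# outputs {'c': 62, 'z': 61}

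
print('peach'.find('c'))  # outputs 3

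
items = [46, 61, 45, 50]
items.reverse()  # [50, 45, 61, 46]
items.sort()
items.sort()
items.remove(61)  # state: [45, 46, 50]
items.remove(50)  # [45, 46]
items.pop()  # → 46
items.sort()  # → [45]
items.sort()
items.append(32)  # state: [45, 32]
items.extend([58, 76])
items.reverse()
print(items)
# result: [76, 58, 32, 45]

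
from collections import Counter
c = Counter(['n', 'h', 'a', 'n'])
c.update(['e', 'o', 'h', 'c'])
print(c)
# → Counter({'n': 2, 'h': 2, 'a': 1, 'e': 1, 'o': 1, 'c': 1})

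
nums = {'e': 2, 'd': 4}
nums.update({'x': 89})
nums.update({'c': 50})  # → {'e': 2, 'd': 4, 'x': 89, 'c': 50}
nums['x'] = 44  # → {'e': 2, 'd': 4, 'x': 44, 'c': 50}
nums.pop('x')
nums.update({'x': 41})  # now {'e': 2, 'd': 4, 'c': 50, 'x': 41}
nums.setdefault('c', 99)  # 50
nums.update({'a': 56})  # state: {'e': 2, 'd': 4, 'c': 50, 'x': 41, 'a': 56}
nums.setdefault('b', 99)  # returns 99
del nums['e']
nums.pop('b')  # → 99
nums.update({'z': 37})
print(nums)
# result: {'d': 4, 'c': 50, 'x': 41, 'a': 56, 'z': 37}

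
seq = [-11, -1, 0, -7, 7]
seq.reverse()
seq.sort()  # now [-11, -7, -1, 0, 7]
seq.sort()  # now [-11, -7, -1, 0, 7]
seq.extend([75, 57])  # [-11, -7, -1, 0, 7, 75, 57]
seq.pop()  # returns 57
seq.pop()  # 75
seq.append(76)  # [-11, -7, -1, 0, 7, 76]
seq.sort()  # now [-11, -7, -1, 0, 7, 76]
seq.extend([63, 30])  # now [-11, -7, -1, 0, 7, 76, 63, 30]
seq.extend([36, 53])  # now [-11, -7, -1, 0, 7, 76, 63, 30, 36, 53]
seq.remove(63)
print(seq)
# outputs [-11, -7, -1, 0, 7, 76, 30, 36, 53]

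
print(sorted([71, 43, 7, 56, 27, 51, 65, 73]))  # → [7, 27, 43, 51, 56, 65, 71, 73]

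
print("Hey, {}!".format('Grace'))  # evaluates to Hey, Grace!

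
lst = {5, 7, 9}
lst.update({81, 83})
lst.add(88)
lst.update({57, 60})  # {5, 7, 9, 57, 60, 81, 83, 88}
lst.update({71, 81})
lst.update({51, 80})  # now {5, 7, 9, 51, 57, 60, 71, 80, 81, 83, 88}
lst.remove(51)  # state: {5, 7, 9, 57, 60, 71, 80, 81, 83, 88}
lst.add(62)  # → {5, 7, 9, 57, 60, 62, 71, 80, 81, 83, 88}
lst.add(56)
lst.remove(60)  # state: {5, 7, 9, 56, 57, 62, 71, 80, 81, 83, 88}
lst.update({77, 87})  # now {5, 7, 9, 56, 57, 62, 71, 77, 80, 81, 83, 87, 88}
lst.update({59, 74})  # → {5, 7, 9, 56, 57, 59, 62, 71, 74, 77, 80, 81, 83, 87, 88}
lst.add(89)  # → {5, 7, 9, 56, 57, 59, 62, 71, 74, 77, 80, 81, 83, 87, 88, 89}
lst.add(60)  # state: {5, 7, 9, 56, 57, 59, 60, 62, 71, 74, 77, 80, 81, 83, 87, 88, 89}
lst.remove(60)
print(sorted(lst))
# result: [5, 7, 9, 56, 57, 59, 62, 71, 74, 77, 80, 81, 83, 87, 88, 89]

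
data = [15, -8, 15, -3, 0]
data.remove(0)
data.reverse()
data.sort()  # [-8, -3, 15, 15]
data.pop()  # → 15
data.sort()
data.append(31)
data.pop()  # 31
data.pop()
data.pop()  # -3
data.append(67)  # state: [-8, 67]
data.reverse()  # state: [67, -8]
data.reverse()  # [-8, 67]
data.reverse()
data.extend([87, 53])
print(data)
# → [67, -8, 87, 53]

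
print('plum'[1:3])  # lu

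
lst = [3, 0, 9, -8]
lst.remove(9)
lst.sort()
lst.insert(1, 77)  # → [-8, 77, 0, 3]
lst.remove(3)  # [-8, 77, 0]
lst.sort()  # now [-8, 0, 77]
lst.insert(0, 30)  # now [30, -8, 0, 77]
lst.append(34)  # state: [30, -8, 0, 77, 34]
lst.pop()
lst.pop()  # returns 77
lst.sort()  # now [-8, 0, 30]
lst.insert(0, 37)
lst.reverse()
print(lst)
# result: [30, 0, -8, 37]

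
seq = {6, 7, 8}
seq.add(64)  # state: {6, 7, 8, 64}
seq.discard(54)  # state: {6, 7, 8, 64}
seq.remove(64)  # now {6, 7, 8}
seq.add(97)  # {6, 7, 8, 97}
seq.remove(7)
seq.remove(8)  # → {6, 97}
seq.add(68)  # {6, 68, 97}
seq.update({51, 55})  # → {6, 51, 55, 68, 97}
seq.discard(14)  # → {6, 51, 55, 68, 97}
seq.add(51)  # {6, 51, 55, 68, 97}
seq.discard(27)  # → {6, 51, 55, 68, 97}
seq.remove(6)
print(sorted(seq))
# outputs [51, 55, 68, 97]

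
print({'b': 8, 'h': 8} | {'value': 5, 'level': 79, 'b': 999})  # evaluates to {'b': 999, 'h': 8, 'value': 5, 'level': 79}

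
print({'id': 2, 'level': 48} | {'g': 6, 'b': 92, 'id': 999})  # {'id': 999, 'level': 48, 'g': 6, 'b': 92}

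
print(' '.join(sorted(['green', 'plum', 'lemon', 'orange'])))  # green lemon orange plum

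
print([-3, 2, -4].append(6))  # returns None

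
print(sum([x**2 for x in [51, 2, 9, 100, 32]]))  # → 13710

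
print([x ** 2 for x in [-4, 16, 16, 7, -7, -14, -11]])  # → [16, 256, 256, 49, 49, 196, 121]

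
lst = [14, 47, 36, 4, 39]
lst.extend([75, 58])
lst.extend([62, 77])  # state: [14, 47, 36, 4, 39, 75, 58, 62, 77]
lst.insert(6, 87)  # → [14, 47, 36, 4, 39, 75, 87, 58, 62, 77]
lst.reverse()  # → [77, 62, 58, 87, 75, 39, 4, 36, 47, 14]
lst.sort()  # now [4, 14, 36, 39, 47, 58, 62, 75, 77, 87]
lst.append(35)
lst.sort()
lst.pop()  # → 87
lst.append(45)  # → [4, 14, 35, 36, 39, 47, 58, 62, 75, 77, 45]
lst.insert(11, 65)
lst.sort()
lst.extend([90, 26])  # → [4, 14, 35, 36, 39, 45, 47, 58, 62, 65, 75, 77, 90, 26]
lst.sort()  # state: [4, 14, 26, 35, 36, 39, 45, 47, 58, 62, 65, 75, 77, 90]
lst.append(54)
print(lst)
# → [4, 14, 26, 35, 36, 39, 45, 47, 58, 62, 65, 75, 77, 90, 54]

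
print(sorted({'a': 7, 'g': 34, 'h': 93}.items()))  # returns [('a', 7), ('g', 34), ('h', 93)]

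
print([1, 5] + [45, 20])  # [1, 5, 45, 20]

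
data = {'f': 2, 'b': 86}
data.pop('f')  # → 2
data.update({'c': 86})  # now {'b': 86, 'c': 86}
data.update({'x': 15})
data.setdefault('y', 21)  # 21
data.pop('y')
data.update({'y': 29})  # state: {'b': 86, 'c': 86, 'x': 15, 'y': 29}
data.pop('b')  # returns 86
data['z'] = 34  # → {'c': 86, 'x': 15, 'y': 29, 'z': 34}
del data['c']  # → {'x': 15, 'y': 29, 'z': 34}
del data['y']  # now {'x': 15, 'z': 34}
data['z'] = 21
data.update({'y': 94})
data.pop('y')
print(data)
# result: {'x': 15, 'z': 21}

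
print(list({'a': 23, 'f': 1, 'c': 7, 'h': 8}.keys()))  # ['a', 'f', 'c', 'h']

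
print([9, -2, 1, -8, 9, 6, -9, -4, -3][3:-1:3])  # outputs [-8, -9]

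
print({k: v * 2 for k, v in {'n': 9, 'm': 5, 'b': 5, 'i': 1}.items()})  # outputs {'n': 18, 'm': 10, 'b': 10, 'i': 2}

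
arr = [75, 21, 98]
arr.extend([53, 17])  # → [75, 21, 98, 53, 17]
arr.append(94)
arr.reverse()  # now [94, 17, 53, 98, 21, 75]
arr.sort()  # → [17, 21, 53, 75, 94, 98]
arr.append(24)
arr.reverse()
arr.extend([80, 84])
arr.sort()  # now [17, 21, 24, 53, 75, 80, 84, 94, 98]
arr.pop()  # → 98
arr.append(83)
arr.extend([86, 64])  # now [17, 21, 24, 53, 75, 80, 84, 94, 83, 86, 64]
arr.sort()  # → [17, 21, 24, 53, 64, 75, 80, 83, 84, 86, 94]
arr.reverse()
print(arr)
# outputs [94, 86, 84, 83, 80, 75, 64, 53, 24, 21, 17]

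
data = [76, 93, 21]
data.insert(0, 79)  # [79, 76, 93, 21]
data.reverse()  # [21, 93, 76, 79]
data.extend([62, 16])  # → [21, 93, 76, 79, 62, 16]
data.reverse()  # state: [16, 62, 79, 76, 93, 21]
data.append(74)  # [16, 62, 79, 76, 93, 21, 74]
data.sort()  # [16, 21, 62, 74, 76, 79, 93]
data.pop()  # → 93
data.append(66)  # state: [16, 21, 62, 74, 76, 79, 66]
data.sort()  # [16, 21, 62, 66, 74, 76, 79]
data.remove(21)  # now [16, 62, 66, 74, 76, 79]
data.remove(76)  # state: [16, 62, 66, 74, 79]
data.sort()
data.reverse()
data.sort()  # [16, 62, 66, 74, 79]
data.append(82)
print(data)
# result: [16, 62, 66, 74, 79, 82]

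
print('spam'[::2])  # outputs sa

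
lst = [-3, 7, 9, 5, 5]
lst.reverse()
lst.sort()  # [-3, 5, 5, 7, 9]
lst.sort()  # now [-3, 5, 5, 7, 9]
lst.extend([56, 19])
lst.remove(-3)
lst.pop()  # 19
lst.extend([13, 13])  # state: [5, 5, 7, 9, 56, 13, 13]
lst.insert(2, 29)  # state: [5, 5, 29, 7, 9, 56, 13, 13]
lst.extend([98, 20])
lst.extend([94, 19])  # [5, 5, 29, 7, 9, 56, 13, 13, 98, 20, 94, 19]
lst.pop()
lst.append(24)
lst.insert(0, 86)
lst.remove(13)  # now [86, 5, 5, 29, 7, 9, 56, 13, 98, 20, 94, 24]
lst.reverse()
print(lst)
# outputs [24, 94, 20, 98, 13, 56, 9, 7, 29, 5, 5, 86]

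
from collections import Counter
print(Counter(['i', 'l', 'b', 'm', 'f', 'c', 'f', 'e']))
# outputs Counter({'f': 2, 'i': 1, 'l': 1, 'b': 1, 'm': 1, 'c': 1, 'e': 1})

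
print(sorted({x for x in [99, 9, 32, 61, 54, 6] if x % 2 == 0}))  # [6, 32, 54]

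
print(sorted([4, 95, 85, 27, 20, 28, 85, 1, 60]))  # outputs [1, 4, 20, 27, 28, 60, 85, 85, 95]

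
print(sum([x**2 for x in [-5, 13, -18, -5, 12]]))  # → 687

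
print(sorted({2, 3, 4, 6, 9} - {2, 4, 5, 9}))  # [3, 6]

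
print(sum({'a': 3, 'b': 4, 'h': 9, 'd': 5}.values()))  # 21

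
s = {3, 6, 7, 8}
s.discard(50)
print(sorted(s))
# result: [3, 6, 7, 8]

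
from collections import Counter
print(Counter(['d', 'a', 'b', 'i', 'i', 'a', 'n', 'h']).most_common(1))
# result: [('a', 2)]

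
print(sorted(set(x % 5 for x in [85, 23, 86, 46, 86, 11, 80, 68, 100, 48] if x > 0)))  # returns [0, 1, 3]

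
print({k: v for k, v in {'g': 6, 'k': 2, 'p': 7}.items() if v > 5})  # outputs {'g': 6, 'p': 7}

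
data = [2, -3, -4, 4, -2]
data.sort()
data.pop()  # 4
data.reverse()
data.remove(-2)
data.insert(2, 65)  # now [2, -3, 65, -4]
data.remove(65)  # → [2, -3, -4]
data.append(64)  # [2, -3, -4, 64]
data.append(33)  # [2, -3, -4, 64, 33]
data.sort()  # [-4, -3, 2, 33, 64]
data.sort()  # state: [-4, -3, 2, 33, 64]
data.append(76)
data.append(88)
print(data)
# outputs [-4, -3, 2, 33, 64, 76, 88]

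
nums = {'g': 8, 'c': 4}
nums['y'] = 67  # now {'g': 8, 'c': 4, 'y': 67}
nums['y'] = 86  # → {'g': 8, 'c': 4, 'y': 86}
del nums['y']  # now {'g': 8, 'c': 4}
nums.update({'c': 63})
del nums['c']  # {'g': 8}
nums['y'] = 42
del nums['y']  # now {'g': 8}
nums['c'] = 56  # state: {'g': 8, 'c': 56}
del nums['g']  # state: {'c': 56}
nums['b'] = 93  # {'c': 56, 'b': 93}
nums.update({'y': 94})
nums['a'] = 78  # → {'c': 56, 'b': 93, 'y': 94, 'a': 78}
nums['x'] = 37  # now {'c': 56, 'b': 93, 'y': 94, 'a': 78, 'x': 37}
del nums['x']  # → {'c': 56, 'b': 93, 'y': 94, 'a': 78}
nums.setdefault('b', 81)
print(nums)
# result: {'c': 56, 'b': 93, 'y': 94, 'a': 78}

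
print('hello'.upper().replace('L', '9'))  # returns HE99O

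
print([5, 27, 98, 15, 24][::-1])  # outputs [24, 15, 98, 27, 5]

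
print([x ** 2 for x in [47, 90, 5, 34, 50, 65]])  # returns [2209, 8100, 25, 1156, 2500, 4225]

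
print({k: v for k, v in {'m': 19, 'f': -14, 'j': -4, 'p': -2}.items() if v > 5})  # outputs {'m': 19}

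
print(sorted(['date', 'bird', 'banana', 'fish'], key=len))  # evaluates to ['date', 'bird', 'fish', 'banana']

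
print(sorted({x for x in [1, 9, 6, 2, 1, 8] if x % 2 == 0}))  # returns [2, 6, 8]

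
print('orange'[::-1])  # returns egnaro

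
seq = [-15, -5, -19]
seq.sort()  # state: [-19, -15, -5]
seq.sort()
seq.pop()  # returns -5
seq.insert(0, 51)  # [51, -19, -15]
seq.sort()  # [-19, -15, 51]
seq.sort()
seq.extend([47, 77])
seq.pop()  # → 77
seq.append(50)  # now [-19, -15, 51, 47, 50]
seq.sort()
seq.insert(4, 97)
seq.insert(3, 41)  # [-19, -15, 47, 41, 50, 97, 51]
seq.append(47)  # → [-19, -15, 47, 41, 50, 97, 51, 47]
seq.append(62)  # [-19, -15, 47, 41, 50, 97, 51, 47, 62]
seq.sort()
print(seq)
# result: [-19, -15, 41, 47, 47, 50, 51, 62, 97]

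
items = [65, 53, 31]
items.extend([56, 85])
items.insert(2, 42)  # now [65, 53, 42, 31, 56, 85]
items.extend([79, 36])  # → [65, 53, 42, 31, 56, 85, 79, 36]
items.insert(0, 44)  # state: [44, 65, 53, 42, 31, 56, 85, 79, 36]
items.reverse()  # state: [36, 79, 85, 56, 31, 42, 53, 65, 44]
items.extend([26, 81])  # [36, 79, 85, 56, 31, 42, 53, 65, 44, 26, 81]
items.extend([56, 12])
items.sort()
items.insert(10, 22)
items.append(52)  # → [12, 26, 31, 36, 42, 44, 53, 56, 56, 65, 22, 79, 81, 85, 52]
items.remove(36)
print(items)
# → [12, 26, 31, 42, 44, 53, 56, 56, 65, 22, 79, 81, 85, 52]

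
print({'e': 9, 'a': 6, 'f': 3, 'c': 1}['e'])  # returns 9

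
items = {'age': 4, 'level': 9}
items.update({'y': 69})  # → {'age': 4, 'level': 9, 'y': 69}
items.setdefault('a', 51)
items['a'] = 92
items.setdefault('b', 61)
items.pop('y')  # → 69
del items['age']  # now {'level': 9, 'a': 92, 'b': 61}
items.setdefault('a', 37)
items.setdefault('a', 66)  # 92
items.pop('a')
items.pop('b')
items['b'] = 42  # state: {'level': 9, 'b': 42}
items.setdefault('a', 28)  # 28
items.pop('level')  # 9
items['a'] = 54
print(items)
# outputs {'b': 42, 'a': 54}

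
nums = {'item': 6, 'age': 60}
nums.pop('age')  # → 60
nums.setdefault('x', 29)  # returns 29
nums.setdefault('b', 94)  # 94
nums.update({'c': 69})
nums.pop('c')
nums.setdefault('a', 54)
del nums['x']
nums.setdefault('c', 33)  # 33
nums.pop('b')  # 94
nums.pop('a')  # 54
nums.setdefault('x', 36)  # 36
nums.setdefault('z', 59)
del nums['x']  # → {'item': 6, 'c': 33, 'z': 59}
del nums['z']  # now {'item': 6, 'c': 33}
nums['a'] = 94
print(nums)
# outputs {'item': 6, 'c': 33, 'a': 94}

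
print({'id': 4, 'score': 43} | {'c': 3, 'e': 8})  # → {'id': 4, 'score': 43, 'c': 3, 'e': 8}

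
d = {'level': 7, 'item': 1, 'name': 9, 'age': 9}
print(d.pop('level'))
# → 7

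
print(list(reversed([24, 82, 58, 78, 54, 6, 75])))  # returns [75, 6, 54, 78, 58, 82, 24]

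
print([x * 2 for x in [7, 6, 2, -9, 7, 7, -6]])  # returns [14, 12, 4, -18, 14, 14, -12]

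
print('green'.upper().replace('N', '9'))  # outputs GREE9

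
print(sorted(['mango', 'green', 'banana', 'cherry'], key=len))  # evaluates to ['mango', 'green', 'banana', 'cherry']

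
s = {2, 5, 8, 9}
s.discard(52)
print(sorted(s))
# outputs [2, 5, 8, 9]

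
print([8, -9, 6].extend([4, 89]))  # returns None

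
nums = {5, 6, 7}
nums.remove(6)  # {5, 7}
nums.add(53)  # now {5, 7, 53}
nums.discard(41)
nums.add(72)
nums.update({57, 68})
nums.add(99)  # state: {5, 7, 53, 57, 68, 72, 99}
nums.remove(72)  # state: {5, 7, 53, 57, 68, 99}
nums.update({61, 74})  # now {5, 7, 53, 57, 61, 68, 74, 99}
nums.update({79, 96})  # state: {5, 7, 53, 57, 61, 68, 74, 79, 96, 99}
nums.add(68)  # {5, 7, 53, 57, 61, 68, 74, 79, 96, 99}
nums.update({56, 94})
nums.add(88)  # {5, 7, 53, 56, 57, 61, 68, 74, 79, 88, 94, 96, 99}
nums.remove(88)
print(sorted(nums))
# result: [5, 7, 53, 56, 57, 61, 68, 74, 79, 94, 96, 99]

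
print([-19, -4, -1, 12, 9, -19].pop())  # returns -19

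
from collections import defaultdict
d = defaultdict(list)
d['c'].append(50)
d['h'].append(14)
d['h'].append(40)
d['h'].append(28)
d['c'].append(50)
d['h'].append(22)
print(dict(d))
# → {'c': [50, 50], 'h': [14, 40, 28, 22]}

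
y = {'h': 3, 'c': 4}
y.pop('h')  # 3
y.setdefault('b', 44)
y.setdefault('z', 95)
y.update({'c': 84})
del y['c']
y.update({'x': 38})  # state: {'b': 44, 'z': 95, 'x': 38}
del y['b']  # {'z': 95, 'x': 38}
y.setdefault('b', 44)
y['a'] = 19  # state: {'z': 95, 'x': 38, 'b': 44, 'a': 19}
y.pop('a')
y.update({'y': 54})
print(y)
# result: {'z': 95, 'x': 38, 'b': 44, 'y': 54}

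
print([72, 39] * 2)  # [72, 39, 72, 39]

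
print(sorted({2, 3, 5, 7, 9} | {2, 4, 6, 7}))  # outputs [2, 3, 4, 5, 6, 7, 9]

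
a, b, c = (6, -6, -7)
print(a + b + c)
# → -7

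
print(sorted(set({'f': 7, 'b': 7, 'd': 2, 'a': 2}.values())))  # [2, 7]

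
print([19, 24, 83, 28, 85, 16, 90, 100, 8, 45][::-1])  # [45, 8, 100, 90, 16, 85, 28, 83, 24, 19]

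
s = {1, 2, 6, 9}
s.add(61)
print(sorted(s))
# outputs [1, 2, 6, 9, 61]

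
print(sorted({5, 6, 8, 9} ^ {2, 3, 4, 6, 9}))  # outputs [2, 3, 4, 5, 8]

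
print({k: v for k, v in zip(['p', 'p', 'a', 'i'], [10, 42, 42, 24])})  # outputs {'p': 42, 'a': 42, 'i': 24}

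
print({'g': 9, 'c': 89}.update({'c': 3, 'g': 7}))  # None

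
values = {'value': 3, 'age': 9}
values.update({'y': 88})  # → {'value': 3, 'age': 9, 'y': 88}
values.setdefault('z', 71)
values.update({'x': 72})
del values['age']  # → {'value': 3, 'y': 88, 'z': 71, 'x': 72}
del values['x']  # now {'value': 3, 'y': 88, 'z': 71}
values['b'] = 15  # {'value': 3, 'y': 88, 'z': 71, 'b': 15}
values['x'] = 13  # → {'value': 3, 'y': 88, 'z': 71, 'b': 15, 'x': 13}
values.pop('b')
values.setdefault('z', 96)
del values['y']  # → {'value': 3, 'z': 71, 'x': 13}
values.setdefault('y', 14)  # 14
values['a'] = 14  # {'value': 3, 'z': 71, 'x': 13, 'y': 14, 'a': 14}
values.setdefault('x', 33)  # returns 13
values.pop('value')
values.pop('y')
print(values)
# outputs {'z': 71, 'x': 13, 'a': 14}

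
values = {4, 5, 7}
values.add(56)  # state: {4, 5, 7, 56}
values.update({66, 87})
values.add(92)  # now {4, 5, 7, 56, 66, 87, 92}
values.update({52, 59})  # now {4, 5, 7, 52, 56, 59, 66, 87, 92}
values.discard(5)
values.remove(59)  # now {4, 7, 52, 56, 66, 87, 92}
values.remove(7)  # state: {4, 52, 56, 66, 87, 92}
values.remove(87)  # {4, 52, 56, 66, 92}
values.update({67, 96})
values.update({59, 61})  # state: {4, 52, 56, 59, 61, 66, 67, 92, 96}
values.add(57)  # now {4, 52, 56, 57, 59, 61, 66, 67, 92, 96}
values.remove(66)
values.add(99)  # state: {4, 52, 56, 57, 59, 61, 67, 92, 96, 99}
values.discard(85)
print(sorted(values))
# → [4, 52, 56, 57, 59, 61, 67, 92, 96, 99]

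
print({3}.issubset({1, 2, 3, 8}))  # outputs True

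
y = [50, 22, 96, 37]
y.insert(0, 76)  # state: [76, 50, 22, 96, 37]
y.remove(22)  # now [76, 50, 96, 37]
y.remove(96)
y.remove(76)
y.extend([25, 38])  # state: [50, 37, 25, 38]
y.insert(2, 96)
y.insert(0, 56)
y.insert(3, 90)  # [56, 50, 37, 90, 96, 25, 38]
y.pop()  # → 38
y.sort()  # [25, 37, 50, 56, 90, 96]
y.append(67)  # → [25, 37, 50, 56, 90, 96, 67]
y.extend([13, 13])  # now [25, 37, 50, 56, 90, 96, 67, 13, 13]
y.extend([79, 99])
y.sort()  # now [13, 13, 25, 37, 50, 56, 67, 79, 90, 96, 99]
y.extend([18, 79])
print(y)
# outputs [13, 13, 25, 37, 50, 56, 67, 79, 90, 96, 99, 18, 79]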